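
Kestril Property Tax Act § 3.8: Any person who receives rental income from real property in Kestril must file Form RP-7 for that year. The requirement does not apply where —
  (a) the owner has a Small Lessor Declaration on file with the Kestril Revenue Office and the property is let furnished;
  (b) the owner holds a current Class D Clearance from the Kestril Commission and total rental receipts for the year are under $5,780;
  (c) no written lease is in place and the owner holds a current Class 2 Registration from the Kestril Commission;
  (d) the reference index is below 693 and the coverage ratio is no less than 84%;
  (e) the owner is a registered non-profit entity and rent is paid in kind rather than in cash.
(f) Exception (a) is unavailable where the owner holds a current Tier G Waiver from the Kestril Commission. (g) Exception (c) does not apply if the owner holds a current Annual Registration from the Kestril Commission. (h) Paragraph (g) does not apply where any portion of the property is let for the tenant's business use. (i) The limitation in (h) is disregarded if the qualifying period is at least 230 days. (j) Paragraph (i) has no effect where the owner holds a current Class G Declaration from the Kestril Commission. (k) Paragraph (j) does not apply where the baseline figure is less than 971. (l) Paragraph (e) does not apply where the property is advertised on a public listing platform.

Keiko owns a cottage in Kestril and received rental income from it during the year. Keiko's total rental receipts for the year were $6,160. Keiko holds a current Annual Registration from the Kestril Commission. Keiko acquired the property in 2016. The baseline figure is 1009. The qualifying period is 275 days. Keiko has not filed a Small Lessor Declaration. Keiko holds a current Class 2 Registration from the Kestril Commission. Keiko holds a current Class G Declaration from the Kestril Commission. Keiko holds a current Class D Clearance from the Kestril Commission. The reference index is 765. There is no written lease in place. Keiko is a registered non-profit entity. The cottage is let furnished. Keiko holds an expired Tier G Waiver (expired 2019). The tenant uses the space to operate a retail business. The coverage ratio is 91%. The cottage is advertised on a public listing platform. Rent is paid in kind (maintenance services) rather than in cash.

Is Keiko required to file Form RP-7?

No — exception (c) applies; Keiko is not required to file Form RP-7.

Exception (a) does not apply: no Small Lessor Declaration is on file.
Exception (b) fails — total rental receipts for the year are $6,160, not under $5,780.
All of (c)'s requirements are met (there is no written lease; a current Class 2 Registration is held). Considering the limiting provisions: (g) would limit (c) — a current Annual Registration is held — but (h) sets (g) aside: (h) operates against (g): the space is let for business use. (i) would limit (h) — the qualifying period is 275 days, meeting the 230 days threshold — but (j) sets (i) aside: (j) is engaged — a current Class G Declaration is held. (k), which would lift (j), is not triggered — the baseline figure is 1,009, not less than 971. So (c) applies.
Exception (d) fails — the reference index is 765, not below 693.
Exception (e)'s conditions are all satisfied: Keiko is a registered non-profit; rent is paid in kind. However, paragraph (l) must be considered: (l) applies — the property is publicly advertised. (e) is therefore removed.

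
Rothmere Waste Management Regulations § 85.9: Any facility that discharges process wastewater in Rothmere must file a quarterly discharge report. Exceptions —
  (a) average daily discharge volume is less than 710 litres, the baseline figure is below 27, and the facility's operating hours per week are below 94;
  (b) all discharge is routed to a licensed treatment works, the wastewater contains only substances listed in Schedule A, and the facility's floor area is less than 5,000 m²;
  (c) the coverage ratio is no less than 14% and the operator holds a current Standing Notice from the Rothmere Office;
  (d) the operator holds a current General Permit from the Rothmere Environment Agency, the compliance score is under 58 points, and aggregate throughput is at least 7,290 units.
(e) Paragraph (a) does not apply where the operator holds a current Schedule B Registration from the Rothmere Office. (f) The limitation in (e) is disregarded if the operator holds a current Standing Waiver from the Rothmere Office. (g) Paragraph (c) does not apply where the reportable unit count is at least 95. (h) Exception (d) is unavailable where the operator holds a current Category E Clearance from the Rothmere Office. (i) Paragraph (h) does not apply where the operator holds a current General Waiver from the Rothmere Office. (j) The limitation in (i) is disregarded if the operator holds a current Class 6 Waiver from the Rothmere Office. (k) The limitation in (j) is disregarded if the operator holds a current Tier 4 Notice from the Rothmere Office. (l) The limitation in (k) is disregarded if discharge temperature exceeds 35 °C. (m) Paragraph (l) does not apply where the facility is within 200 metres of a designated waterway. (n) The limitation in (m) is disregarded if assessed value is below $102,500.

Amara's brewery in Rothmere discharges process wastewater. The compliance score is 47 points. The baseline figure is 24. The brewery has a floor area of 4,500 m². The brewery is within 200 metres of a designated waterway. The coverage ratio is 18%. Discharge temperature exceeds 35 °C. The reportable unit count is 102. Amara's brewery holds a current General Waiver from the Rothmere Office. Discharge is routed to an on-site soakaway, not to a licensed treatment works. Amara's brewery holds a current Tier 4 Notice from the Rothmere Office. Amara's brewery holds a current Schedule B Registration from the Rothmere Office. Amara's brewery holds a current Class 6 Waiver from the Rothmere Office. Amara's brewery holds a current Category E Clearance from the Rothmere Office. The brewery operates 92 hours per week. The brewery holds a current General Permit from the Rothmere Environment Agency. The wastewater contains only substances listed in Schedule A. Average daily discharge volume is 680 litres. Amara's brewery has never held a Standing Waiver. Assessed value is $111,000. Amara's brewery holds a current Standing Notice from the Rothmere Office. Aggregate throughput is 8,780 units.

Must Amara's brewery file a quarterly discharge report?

Exception (a) is satisfied on its face — average daily discharge volume is 680 litres, less than the 710 litres limit; the baseline figure is 24, below the 27 limit; the facility's operating hours per week are 92, below the 94 limit. But applying paragraphs (e)–(f): (e) operates against (a): a current Schedule B Registration is held. (f), which would lift (e), does not operate here — the Standing Waiver is not current. (a) is therefore removed.
Exception (b) requires that all discharge is routed to a licensed treatment works; but discharge is not routed to a licensed treatment works, so (b) is unavailable.
Exception (c): the coverage ratio is 18%, meeting the 14% threshold; a current Standing Notice is held — every condition holds. Turning to paragraph (g): (g) operates against (c): the reportable unit count is 102, meeting the 95 threshold. Exception (c) does not apply.
Exception (d) is satisfied on its face — a current General Permit is held; the compliance score is 47 points, under the 58 points limit; aggregate throughput is 8,780 units, meeting the 7,290 units threshold. Applying paragraphs (h)–(n): (h) would limit (d) — a current Category E Clearance is held — but (i) sets (h) aside: (i) is triggered — a current General Waiver is held. (j) is triggered (a current Class 6 Waiver is held), but is displaced by (k): (k) operates against (j): a current Tier 4 Notice is held. (l) operates (discharge temperature exceeds 35 °C), but is displaced by (m): (m) operates against (l): the brewery is within 200 m of a designated waterway. (n), which would lift (m), is not triggered — assessed value is $111,000, not below $102,500. So (d) applies.

No — exception (d) applies; Amara's brewery is not required to file a quarterly discharge report.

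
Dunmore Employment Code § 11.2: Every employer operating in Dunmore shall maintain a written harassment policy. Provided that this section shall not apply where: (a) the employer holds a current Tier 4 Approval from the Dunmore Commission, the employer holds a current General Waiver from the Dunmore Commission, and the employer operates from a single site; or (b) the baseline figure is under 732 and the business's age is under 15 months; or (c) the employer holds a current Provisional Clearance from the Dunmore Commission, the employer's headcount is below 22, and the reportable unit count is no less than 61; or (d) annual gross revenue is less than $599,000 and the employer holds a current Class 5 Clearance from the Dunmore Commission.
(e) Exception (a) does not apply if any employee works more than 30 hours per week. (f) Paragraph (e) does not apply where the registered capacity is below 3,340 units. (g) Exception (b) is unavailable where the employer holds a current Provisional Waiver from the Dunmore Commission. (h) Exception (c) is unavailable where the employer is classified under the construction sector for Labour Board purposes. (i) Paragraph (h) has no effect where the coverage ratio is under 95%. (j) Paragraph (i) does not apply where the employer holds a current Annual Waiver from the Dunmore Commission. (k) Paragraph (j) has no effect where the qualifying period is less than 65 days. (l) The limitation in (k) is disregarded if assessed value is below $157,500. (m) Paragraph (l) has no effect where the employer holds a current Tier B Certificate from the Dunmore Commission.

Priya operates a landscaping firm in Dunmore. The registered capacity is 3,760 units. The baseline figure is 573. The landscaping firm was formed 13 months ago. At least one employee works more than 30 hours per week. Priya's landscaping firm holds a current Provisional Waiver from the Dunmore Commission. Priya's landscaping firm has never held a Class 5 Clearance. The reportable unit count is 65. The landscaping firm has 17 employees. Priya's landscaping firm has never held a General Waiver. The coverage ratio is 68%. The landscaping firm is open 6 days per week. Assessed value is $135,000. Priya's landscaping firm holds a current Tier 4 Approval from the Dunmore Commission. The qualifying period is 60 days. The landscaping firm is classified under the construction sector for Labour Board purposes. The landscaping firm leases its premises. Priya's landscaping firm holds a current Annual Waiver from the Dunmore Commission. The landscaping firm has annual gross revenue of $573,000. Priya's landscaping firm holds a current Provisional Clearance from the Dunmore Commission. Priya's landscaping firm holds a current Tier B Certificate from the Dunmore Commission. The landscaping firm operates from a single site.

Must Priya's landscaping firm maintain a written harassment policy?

Exception (a) fails — the General Waiver is not current.
All of (b)'s requirements are met (the baseline figure is 573, under the 732 limit; the business's age is 13 months, under the 15 months limit). Turning to paragraph (g): (g) is engaged — a current Provisional Waiver is held. Exception (b) does not apply.
Exception (c)'s conditions are all satisfied: a current Provisional Clearance is held; the employer's headcount is 17, below the 22 limit; the reportable unit count is 65, meeting the 61 threshold. As to paragraphs (h)–(m): (h) operates (the landscaping firm is classified under the construction sector), but is overridden by (i): (i) is triggered — the coverage ratio is 68%, under the 95% limit. (j) operates (a current Annual Waiver is held), but yields to (k): (k) operates against (j): the qualifying period is 60 days, less than the 65 days limit. (l) would limit (k) — assessed value is $135,000, below the $157,500 limit — but (m) sets (l) aside: (m) operates against (l): a current Tier B Certificate is held. Exception (c) stands.
Exception (d) does not apply: there is no Class 5 Clearance in force.

No — exception (c) applies; Priya's landscaping firm is not required to maintain a written harassment policy.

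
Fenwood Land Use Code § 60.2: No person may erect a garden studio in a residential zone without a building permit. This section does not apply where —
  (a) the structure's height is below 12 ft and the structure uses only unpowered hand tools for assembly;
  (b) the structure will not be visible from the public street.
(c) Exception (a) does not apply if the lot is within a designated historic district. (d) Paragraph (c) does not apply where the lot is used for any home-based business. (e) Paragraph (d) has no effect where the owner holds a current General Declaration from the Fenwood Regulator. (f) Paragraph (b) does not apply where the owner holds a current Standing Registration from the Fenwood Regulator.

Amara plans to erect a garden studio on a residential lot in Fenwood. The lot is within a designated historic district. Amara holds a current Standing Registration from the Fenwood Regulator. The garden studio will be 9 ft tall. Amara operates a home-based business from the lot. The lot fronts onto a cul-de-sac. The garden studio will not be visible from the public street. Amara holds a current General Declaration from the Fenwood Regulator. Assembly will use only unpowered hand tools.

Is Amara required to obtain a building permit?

Yes — Amara must obtain a building permit.

Exception (a)'s conditions are all satisfied: the structure's height is 9 ft, below the 12 ft limit; assembly uses only hand tools. Turning to paragraphs (c)–(e): (c) operates against (a): the lot is in a historic district. (d) would limit (c) — a home-based business operates on the lot — but (e) sets (d) aside: (e) operates against (d): a current General Declaration is held. Exception (a) does not apply.
Exception (b) is satisfied on its face — the structure will not be visible from the street. However, paragraph (f) must be considered: (f) applies — a current Standing Registration is held. (b) is therefore removed.
Every exception is unavailable, so the rule governs.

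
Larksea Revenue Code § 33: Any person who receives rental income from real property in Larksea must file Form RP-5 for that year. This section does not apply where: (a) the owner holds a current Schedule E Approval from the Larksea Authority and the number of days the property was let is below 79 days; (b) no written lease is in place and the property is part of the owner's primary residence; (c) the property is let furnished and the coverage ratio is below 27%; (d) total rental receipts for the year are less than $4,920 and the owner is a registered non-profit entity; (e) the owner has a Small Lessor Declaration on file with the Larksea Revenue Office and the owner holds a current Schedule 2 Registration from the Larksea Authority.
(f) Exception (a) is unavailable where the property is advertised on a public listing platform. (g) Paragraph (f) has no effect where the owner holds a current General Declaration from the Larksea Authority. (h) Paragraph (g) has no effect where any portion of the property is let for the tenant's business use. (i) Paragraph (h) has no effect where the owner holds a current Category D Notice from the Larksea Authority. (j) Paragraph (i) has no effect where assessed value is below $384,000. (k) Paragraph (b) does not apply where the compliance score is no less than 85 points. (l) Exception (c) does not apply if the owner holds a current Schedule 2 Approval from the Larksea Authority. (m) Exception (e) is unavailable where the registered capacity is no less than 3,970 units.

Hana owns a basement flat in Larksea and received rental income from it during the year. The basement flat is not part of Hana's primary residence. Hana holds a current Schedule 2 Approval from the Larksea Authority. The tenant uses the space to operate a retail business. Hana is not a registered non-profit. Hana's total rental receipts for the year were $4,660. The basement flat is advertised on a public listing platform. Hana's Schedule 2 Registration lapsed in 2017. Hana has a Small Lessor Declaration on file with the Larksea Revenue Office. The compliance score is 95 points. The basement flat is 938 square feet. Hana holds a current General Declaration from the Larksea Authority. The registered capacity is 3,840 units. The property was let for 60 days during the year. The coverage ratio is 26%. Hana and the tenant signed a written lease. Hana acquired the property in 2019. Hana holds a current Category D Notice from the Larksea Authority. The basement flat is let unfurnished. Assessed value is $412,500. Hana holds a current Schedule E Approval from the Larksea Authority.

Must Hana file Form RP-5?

All of (a)'s requirements are met (a current Schedule E Approval is held; the number of days the property was let is 60 days, below the 79 days limit). As to paragraphs (f)–(j): (f) is engaged (the property is publicly advertised), but is displaced by (g): (g) operates against (f): a current General Declaration is held. (h) applies (the space is let for business use), but is itself disapplied by (i): (i) is triggered — a current Category D Notice is held. (j) is not triggered (assessed value is $412,500, not below $384,000), so (i) stands. (a) remains available.
Exception (b) fails — a written lease is in place.
Exception (c) requires that the property is let furnished; but the property is let unfurnished, so (c) is unavailable.
Exception (d) fails — Hana is not a registered non-profit.
Exception (e) fails — the Schedule 2 Registration is not current.

No — exception (a) applies; Hana is not required to file Form RP-5.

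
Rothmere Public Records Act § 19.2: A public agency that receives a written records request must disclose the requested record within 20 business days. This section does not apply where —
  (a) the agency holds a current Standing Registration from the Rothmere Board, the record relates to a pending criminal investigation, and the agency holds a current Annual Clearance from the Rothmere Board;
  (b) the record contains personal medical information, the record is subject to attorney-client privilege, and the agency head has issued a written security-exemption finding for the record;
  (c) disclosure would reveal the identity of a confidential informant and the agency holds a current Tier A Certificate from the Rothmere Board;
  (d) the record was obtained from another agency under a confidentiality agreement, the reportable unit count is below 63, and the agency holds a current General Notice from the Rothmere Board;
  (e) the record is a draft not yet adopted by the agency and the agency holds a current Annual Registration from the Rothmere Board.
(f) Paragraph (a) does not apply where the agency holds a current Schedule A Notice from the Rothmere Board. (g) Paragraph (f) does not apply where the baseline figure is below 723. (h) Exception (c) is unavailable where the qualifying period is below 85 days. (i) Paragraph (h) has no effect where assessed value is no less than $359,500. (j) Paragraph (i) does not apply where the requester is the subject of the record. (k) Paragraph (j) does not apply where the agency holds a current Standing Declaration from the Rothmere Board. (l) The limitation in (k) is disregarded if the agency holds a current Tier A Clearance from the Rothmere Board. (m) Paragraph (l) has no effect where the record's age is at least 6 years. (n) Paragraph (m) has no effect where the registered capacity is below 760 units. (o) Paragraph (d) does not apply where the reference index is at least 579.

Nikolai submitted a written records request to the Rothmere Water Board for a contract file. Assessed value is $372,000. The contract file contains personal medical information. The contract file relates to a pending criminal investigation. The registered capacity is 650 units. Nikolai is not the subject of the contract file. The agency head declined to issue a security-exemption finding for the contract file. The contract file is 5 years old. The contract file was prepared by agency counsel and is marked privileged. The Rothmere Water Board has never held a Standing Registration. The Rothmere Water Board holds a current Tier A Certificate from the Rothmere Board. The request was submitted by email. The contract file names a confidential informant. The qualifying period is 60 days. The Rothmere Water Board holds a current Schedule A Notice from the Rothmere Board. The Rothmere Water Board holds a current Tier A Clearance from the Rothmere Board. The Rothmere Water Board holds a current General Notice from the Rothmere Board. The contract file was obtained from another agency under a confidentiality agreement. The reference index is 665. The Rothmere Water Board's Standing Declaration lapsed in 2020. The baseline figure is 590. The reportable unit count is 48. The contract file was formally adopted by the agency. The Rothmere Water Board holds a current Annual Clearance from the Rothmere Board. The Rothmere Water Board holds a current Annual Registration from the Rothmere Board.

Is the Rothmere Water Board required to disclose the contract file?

No — exception (c) applies; the Rothmere Water Board is not required to disclose the contract file.

Exception (a) fails — there is no Standing Registration in force.
Exception (b) does not apply: the agency head declined to issue a security-exemption finding.
Exception (c)'s conditions are all satisfied: the contract file names a confidential informant; a current Tier A Certificate is held. As to paragraphs (h)–(n): (h) would limit (c) — the qualifying period is 60 days, below the 85 days limit — but (i) sets (h) aside: (i) operates against (h): assessed value is $372,000, meeting the $359,500 threshold. (j), which would lift (i), is not engaged — Nikolai is not the subject of the contract file. Exception (c) stands.
All of (d)'s requirements are met (the contract file was obtained under a confidentiality agreement; the reportable unit count is 48, below the 63 limit; a current General Notice is held). Turning to paragraph (o): (o) applies — the reference index is 665, meeting the 579 threshold. Exception (d) does not apply.
Exception (e) does not apply: the contract file has been formally adopted.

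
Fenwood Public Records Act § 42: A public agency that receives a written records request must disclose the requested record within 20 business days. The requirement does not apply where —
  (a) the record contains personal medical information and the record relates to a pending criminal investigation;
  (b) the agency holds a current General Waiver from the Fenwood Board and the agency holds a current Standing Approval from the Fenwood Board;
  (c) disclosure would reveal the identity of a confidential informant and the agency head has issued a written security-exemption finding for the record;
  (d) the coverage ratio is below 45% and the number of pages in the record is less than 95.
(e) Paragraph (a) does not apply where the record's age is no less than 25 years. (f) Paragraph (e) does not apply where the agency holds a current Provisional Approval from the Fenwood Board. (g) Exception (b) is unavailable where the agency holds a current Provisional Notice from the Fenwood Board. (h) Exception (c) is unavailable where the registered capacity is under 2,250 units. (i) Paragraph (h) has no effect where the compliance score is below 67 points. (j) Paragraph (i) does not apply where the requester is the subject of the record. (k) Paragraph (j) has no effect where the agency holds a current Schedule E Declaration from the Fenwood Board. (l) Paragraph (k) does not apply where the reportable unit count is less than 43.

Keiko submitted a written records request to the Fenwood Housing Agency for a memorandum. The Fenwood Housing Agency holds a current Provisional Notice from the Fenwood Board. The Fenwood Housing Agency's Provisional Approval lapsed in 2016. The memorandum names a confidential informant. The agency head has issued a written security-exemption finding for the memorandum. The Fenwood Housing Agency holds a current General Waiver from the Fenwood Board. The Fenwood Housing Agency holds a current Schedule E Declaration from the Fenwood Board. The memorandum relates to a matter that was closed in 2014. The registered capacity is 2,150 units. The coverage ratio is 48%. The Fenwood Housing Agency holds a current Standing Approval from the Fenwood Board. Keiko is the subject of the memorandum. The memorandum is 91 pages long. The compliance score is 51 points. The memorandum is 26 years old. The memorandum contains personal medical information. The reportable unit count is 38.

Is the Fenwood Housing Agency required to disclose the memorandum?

Exception (a) fails — the memorandum relates to a closed matter.
Exception (b) is satisfied on its face — a current General Waiver is held; a current Standing Approval is held. However, paragraph (g) must be considered: (g) operates against (b): a current Provisional Notice is held. So (b) is unavailable.
Exception (c)'s conditions are all satisfied: the memorandum names a confidential informant; a written security-exemption finding has been issued. But applying paragraphs (h)–(l): (h) operates against (c): the registered capacity is 2,150 units, under the 2,250 units limit. (i) is triggered (the compliance score is 51 points, below the 67 points limit), but yields to (j): (j) operates — Keiko is the subject of the memorandum. (k) would limit (j) — a current Schedule E Declaration is held — but (l) sets (k) aside: (l) operates against (k): the reportable unit count is 38, less than the 43 limit. So (c) is unavailable.
Exception (d) does not apply: the coverage ratio is 48%, not below 45%.
No exception applies. The general rule governs.

Yes — the Fenwood Housing Agency must disclose the memorandum.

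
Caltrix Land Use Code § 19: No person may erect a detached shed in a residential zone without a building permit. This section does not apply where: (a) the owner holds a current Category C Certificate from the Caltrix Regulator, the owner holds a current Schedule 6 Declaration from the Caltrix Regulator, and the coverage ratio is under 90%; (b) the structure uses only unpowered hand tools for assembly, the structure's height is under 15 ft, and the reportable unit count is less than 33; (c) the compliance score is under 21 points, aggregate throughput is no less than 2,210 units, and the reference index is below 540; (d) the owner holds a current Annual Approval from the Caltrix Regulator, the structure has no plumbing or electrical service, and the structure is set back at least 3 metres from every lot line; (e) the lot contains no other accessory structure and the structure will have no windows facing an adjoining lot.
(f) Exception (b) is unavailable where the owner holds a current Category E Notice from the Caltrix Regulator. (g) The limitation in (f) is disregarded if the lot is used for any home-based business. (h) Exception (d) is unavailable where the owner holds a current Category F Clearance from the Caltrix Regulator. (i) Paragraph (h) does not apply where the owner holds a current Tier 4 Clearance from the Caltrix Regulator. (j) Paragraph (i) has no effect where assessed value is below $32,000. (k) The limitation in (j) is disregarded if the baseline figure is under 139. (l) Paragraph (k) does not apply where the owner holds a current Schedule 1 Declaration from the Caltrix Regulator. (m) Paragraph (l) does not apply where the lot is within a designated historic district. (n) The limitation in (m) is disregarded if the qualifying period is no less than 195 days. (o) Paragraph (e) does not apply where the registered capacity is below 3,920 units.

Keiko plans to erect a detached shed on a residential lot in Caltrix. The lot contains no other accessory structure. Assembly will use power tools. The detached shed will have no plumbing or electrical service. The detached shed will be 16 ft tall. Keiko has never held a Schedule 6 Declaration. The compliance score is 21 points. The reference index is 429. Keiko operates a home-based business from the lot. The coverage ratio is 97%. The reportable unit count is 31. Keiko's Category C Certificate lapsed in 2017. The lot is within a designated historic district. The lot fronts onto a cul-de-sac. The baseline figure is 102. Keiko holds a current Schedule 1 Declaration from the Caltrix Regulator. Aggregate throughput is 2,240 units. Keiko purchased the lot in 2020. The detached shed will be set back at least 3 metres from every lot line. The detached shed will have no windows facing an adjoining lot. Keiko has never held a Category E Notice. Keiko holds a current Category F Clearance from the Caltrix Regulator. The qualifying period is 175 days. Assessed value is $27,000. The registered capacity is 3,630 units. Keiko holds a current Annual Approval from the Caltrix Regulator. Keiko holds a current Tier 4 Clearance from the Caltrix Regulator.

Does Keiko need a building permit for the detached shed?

Exception (a) fails — the Category C Certificate is not current.
Exception (b) requires that the structure uses only unpowered hand tools for assembly; but assembly uses power tools, so (b) is unavailable.
Exception (c) does not apply: the compliance score is 21 points, not under 21 points.
Exception (d)'s conditions are all satisfied: a current Annual Approval is held; there is no plumbing or electrical service; the setback is at least 3 m on every side. Considering the limiting provisions: (h) is triggered (a current Category F Clearance is held), but is overridden by (i): (i) is engaged — a current Tier 4 Clearance is held. (j) would limit (i) — assessed value is $27,000, below the $32,000 limit — but (k) sets (j) aside: (k) operates against (j): the baseline figure is 102, under the 139 limit. (l) is engaged (a current Schedule 1 Declaration is held), but yields to (m): (m) operates against (l): the lot is in a historic district. (n), which would lift (m), is not triggered — the qualifying period is 175 days, short of 195 days. Exception (d) stands.
Exception (e) is satisfied on its face — the lot has no other accessory structure; no windows face an adjoining lot. However, paragraph (o) must be considered: (o) applies — the registered capacity is 3,630 units, below the 3,920 units limit. So (e) is unavailable.

No — exception (d) applies; Keiko does not need a building permit.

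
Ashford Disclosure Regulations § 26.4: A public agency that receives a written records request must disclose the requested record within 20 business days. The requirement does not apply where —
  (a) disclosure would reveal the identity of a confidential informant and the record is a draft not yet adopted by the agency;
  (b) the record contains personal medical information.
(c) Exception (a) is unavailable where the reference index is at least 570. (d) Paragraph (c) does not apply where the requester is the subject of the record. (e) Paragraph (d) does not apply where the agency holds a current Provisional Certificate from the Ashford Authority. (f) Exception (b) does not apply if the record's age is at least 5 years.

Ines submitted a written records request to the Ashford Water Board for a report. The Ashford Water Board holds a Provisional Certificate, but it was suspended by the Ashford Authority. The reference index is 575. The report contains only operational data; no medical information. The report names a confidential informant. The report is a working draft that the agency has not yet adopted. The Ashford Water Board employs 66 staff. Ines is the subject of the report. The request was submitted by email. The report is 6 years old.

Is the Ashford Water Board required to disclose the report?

No — exception (a) applies; the Ashford Water Board is not required to disclose the report.

Exception (a)'s conditions are all satisfied: the report names a confidential informant; the report is an unadopted draft. Under paragraphs (c)–(e): (c) is triggered (the reference index is 575, meeting the 570 threshold), but is set aside by (d): (d) operates — Ines is the subject of the report. (e) does not operate here (no current Provisional Certificate is held), so (d) stands. (a) remains available.
Exception (b) does not apply: the report contains only operational data.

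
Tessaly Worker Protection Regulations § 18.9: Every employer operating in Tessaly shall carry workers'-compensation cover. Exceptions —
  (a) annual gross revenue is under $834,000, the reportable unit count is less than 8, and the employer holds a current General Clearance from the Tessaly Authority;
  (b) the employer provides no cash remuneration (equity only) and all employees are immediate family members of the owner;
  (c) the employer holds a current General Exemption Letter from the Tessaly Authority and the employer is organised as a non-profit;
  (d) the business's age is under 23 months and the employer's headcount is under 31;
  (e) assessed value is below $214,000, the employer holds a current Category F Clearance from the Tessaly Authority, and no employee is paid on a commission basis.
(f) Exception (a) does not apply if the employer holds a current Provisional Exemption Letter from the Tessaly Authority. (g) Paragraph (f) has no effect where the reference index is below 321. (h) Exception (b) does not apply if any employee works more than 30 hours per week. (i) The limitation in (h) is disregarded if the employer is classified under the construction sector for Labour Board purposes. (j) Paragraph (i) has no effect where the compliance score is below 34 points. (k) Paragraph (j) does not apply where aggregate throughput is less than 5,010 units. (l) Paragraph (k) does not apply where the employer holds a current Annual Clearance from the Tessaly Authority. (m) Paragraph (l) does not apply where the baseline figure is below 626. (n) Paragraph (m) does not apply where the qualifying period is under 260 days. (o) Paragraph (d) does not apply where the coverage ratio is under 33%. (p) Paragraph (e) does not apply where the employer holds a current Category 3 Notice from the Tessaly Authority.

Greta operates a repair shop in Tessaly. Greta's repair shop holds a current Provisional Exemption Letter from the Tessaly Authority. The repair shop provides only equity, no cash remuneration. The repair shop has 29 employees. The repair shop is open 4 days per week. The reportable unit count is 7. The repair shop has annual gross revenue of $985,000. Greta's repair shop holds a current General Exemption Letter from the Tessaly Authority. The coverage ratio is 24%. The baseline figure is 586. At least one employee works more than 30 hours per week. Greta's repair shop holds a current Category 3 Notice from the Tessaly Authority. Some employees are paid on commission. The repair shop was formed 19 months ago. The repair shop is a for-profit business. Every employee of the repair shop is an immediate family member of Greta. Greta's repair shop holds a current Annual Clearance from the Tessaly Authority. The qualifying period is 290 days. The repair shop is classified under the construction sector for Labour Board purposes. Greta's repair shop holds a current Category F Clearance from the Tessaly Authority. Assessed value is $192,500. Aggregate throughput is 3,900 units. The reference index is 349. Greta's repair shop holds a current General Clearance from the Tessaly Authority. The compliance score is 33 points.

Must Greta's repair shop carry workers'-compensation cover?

Exception (a) requires that annual gross revenue is under $834,000; but annual gross revenue is $985,000, not under $834,000, so (a) is unavailable.
Exception (b) is satisfied on its face — remuneration is equity-only; every employee is an immediate family member. Considering the limiting provisions: (h) applies (at least one employee exceeds 30 hours/week), but is set aside by (i): (i) is engaged — the repair shop is classified under the construction sector. (j) is triggered (the compliance score is 33 points, below the 34 points limit), but yields to (k): (k) is triggered — aggregate throughput is 3,900 units, less than the 5,010 units limit. (l) would limit (k) — a current Annual Clearance is held — but (m) sets (l) aside: (m) operates — the baseline figure is 586, below the 626 limit. (n), which would lift (m), does not operate here — the qualifying period is 290 days, not under 260 days. So (b) applies.
Exception (c) fails — the employer is for-profit.
Exception (d): the business's age is 19 months, under the 23 months limit; the employer's headcount is 29, under the 31 limit — every condition holds. But applying paragraph (o): (o) applies — the coverage ratio is 24%, under the 33% limit. So (d) is unavailable.
Exception (e) does not apply: some employees are paid on commission.

No — exception (b) applies; Greta's repair shop is not required to carry workers'-compensation cover.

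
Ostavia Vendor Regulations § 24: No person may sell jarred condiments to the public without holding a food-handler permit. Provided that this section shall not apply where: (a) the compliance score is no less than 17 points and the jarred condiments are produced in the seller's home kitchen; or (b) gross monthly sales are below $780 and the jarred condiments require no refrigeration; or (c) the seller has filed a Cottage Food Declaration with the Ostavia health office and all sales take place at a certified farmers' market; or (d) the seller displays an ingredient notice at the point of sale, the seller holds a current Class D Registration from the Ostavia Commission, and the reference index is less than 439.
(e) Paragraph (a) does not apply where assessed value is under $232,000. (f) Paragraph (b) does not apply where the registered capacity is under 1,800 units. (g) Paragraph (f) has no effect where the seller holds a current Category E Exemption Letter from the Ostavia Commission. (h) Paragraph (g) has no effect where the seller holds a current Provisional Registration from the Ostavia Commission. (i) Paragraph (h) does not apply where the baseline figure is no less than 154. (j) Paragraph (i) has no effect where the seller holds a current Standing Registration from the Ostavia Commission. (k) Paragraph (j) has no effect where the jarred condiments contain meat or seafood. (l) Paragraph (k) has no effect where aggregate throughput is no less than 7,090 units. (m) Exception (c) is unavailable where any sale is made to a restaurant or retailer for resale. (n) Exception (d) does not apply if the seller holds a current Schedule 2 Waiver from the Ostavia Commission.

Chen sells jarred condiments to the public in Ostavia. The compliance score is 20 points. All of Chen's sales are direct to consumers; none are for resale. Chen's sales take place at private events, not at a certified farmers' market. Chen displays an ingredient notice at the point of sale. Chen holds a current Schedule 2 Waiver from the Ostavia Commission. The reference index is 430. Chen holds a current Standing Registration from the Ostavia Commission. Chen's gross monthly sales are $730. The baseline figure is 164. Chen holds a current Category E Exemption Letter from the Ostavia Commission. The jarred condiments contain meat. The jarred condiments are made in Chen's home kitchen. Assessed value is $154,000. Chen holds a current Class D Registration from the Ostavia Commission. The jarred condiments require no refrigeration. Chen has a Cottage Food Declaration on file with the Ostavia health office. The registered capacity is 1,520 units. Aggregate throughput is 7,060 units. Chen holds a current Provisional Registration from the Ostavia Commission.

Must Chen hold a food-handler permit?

No — exception (b) applies; Chen is not required to hold a food-handler permit.

Exception (a) is satisfied on its face — the compliance score is 20 points, meeting the 17 points threshold; the jarred condiments are home-kitchen produced. However, paragraph (e) must be considered: (e) operates against (a): assessed value is $154,000, under the $232,000 limit. So (a) is unavailable.
Exception (b): gross monthly sales are $730, below the $780 limit; the jarred condiments are shelf-stable — every condition holds. As to paragraphs (f)–(l): (f) operates (the registered capacity is 1,520 units, under the 1,800 units limit), but is displaced by (g): (g) applies — a current Category E Exemption Letter is held. (h) is triggered (a current Provisional Registration is held), but is set aside by (i): (i) is triggered — the baseline figure is 164, meeting the 154 threshold. (j) would limit (i) — a current Standing Registration is held — but (k) sets (j) aside: (k) operates — the jarred condiments contain meat. (l) does not operate here (aggregate throughput is 7,060 units, short of 7,090 units), so (k) stands. So (b) applies.
Exception (c) requires that all sales take place at a certified farmers' market; but sales are at private events, not a certified farmers' market, so (c) is unavailable.
All of (d)'s requirements are met (an ingredient notice is displayed; a current Class D Registration is held; the reference index is 430, less than the 439 limit). But applying paragraph (n): (n) operates against (d): a current Schedule 2 Waiver is held. Exception (d) does not apply.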